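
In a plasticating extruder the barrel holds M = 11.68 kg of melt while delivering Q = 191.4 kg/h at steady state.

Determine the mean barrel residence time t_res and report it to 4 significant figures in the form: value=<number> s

value=219.7 s

Q_s = Q / 3600 = 191.4 / 3600 = 0.0531667 kg/s
t_res = M / Q_s = 11.68 ÷ 0.0531667 = 219.687 s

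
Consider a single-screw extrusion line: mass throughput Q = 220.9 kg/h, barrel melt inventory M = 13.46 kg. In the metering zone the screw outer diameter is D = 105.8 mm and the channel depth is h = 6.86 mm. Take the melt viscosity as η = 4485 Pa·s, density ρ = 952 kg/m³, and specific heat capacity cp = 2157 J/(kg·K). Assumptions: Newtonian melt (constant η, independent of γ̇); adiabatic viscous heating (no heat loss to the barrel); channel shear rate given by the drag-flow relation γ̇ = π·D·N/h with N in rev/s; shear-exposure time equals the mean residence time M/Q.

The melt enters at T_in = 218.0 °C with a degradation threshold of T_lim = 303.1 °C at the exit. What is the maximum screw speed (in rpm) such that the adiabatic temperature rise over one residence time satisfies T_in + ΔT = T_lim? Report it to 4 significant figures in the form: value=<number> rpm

Throughput in SI: Q_s = 220.9 kg/h ÷ 3600 s/h = 0.0613611 kg/s
Mean residence time: t_res = M/Q_s = 13.46 kg / 0.0613611 kg/s = 219.357 s
Geometry in SI: D = 105.8 mm → 0.1058 m, h = 6.86 mm → 0.00686 m
ΔT_a = T_lim − T_in = 303.1 − 218.0 = 85.1 K
γ̇_max² = ΔT_a·ρ·cp / (η·t_res) = [85.1 × 952 × 2157] / [4485 × 219.357] = 177.624 s⁻²
γ̇_max = √177.624 = 13.3276 s⁻¹
N_max = γ̇_max·h / (π·D) = 13.3276 · 0.00686 / (π · 0.1058) = 0.275068 rev/s = 16.5041 rpm

value=16.50 rpm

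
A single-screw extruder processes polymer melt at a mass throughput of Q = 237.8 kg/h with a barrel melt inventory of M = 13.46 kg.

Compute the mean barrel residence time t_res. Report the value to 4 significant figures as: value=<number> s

value=203.8 s

Convert throughput: Q = 237.8 kg/h = 237.8/3600 = 0.0660556 kg/s
t_res = M / Q_s = 13.46 / 0.0660556 = 203.768 s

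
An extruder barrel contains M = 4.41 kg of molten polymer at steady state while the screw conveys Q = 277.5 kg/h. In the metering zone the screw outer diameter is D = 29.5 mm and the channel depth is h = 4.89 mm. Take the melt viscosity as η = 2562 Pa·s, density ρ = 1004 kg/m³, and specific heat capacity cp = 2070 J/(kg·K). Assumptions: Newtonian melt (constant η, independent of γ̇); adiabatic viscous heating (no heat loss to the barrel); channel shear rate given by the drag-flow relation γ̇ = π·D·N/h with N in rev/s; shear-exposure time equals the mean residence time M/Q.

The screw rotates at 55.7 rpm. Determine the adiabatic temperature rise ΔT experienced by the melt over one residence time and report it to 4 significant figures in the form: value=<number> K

value=21.83 K

Q_s = Q / 3600 = 277.5 / 3600 = 0.0770833 kg/s
Mean residence time: t_res = M/Q_s = 4.41 kg / 0.0770833 kg/s = 57.2108 s
Geometry in metres: D = 29.5 mm → 0.0295 m, h = 4.89 mm → 0.00489 m; screw speed N = 55.7 rpm = 0.928333 rev/s
γ̇ = π·D·N / h = π · 0.0295 · 0.928333 / 0.00489 = 17.5941 s⁻¹
ΔT = η·γ̇²·t_res/(ρ·cp) = [2562 × 17.5941² × 57.2108] / [1004 × 2070] = 21.8317 K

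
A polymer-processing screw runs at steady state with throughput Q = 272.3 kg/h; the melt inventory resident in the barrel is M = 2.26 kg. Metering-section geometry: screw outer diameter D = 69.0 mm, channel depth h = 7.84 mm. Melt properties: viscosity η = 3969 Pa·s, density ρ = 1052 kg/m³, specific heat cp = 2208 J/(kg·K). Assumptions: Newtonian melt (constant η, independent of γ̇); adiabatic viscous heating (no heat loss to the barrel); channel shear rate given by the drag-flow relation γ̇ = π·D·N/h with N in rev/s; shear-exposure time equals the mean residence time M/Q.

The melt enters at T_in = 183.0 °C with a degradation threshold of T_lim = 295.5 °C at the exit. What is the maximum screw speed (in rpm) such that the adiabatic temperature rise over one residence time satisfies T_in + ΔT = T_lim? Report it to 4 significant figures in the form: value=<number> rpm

Q_s = Q / 3600 = 272.3 / 3600 = 0.0756389 kg/s
t_res = M / Q_s = 2.26 ÷ 0.0756389 = 29.8788 s
Convert to metres: D = 0.069 m, h = 0.00784 m
Allowable rise: ΔT_a = T_lim − T_in = 295.5 − 183.0 = 112.5 K
Invert ΔT = ηγ̇²t_res/(ρcp) for γ̇: γ̇_max² = ΔT_a ρ cp / (η t_res) = 112.5·1052·2208 / (3969·29.8788) = 2203.55 s⁻²
γ̇_max = √2203.55 = 46.942 s⁻¹
N_max = γ̇_max·h / (π·D) = 46.942 · 0.00784 / (π · 0.069) = 1.69777 rev/s = 101.866 rpm

value=101.9 rpm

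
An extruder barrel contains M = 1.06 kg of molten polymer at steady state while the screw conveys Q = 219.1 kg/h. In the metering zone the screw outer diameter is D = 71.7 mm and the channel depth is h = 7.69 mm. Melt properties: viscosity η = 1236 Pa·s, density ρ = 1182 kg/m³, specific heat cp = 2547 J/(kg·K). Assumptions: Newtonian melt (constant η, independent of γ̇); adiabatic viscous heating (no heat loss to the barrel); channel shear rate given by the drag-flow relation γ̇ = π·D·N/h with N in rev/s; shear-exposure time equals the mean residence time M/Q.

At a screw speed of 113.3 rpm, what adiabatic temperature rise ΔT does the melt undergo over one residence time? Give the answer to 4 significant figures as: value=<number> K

Convert throughput: Q = 219.1 kg/h = 219.1/3600 = 0.0608611 kg/s
Mean residence time: t_res = M/Q_s = 1.06 kg / 0.0608611 kg/s = 17.4167 s
D = 71.7 mm = 0.0717 m;  h = 7.69 mm = 0.00769 m;  N = 113.3 rpm / 60 = 1.88833 rev/s
γ̇ = π·D·N / h = π · 0.0717 · 1.88833 / 0.00769 = 55.3123 s⁻¹
ΔT = η·γ̇²·t_res / (ρ·cp) = 1236 · (55.3123)² · 17.4167 / (1182 · 2547) = 21.8766 K

value=21.88 K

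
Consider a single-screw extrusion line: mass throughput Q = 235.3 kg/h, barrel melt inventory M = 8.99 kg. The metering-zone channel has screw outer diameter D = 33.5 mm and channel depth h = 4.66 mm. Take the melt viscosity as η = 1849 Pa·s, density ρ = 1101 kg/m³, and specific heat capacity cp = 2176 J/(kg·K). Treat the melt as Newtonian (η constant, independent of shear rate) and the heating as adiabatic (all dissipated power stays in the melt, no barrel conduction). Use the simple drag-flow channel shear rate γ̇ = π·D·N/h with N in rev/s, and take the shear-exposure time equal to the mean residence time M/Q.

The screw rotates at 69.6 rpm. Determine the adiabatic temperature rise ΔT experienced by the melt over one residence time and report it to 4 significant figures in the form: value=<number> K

value=72.86 K

Throughput in SI: Q_s = 235.3 kg/h ÷ 3600 s/h = 0.0653611 kg/s
t_res = M / Q_s = 8.99 ÷ 0.0653611 = 137.544 s
Convert to SI: D = 0.0335 m, h = 0.00466 m, N = 69.6/60 = 1.16 rev/s
Shear rate: γ̇ = πDN/h = π·0.0335·1.16/0.00466 = 26.1979 s⁻¹
ΔT = η·γ̇²·t_res / (ρ·cp) = 1849 · (26.1979)² · 137.544 / (1101 · 2176) = 72.8559 K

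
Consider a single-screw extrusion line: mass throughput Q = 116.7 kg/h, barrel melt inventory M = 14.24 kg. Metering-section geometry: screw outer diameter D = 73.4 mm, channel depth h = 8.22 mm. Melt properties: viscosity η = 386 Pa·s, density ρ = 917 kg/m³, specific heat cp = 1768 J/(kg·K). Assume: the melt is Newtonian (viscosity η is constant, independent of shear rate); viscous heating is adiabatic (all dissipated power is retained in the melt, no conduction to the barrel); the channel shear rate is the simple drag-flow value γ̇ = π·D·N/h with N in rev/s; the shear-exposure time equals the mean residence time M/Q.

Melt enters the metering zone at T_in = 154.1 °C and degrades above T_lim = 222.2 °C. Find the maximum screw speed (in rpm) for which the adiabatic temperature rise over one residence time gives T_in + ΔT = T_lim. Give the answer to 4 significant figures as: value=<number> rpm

value=54.58 rpm

Throughput in SI: Q_s = 116.7 kg/h ÷ 3600 s/h = 0.0324167 kg/s
t_res = M / Q_s = 14.24 / 0.0324167 = 439.28 s
Geometry in SI: D = 73.4 mm → 0.0734 m, h = 8.22 mm → 0.00822 m
ΔT_a = T_lim − T_in = 222.2 − 154.1 = 68.1 K
Invert ΔT = ηγ̇²t_res/(ρcp) for γ̇: γ̇_max² = ΔT_a ρ cp / (η t_res) = 68.1·917·1768 / (386·439.28) = 651.133 s⁻²
Take the square root: γ̇_max = √(651.133) = 25.5173 s⁻¹
Solve γ̇ = πDN/h for N: N_max = γ̇_max·h/(π·D) = 25.5173 × 0.00822 / (π × 0.0734) = 0.909622 rev/s = 54.5773 rpm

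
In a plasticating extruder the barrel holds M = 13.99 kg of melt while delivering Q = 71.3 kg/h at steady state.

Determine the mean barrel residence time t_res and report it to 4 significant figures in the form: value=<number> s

value=706.4 s

Convert throughput: Q = 71.3 kg/h = 71.3/3600 = 0.0198056 kg/s
t_res = M / Q_s = 13.99 ÷ 0.0198056 = 706.367 s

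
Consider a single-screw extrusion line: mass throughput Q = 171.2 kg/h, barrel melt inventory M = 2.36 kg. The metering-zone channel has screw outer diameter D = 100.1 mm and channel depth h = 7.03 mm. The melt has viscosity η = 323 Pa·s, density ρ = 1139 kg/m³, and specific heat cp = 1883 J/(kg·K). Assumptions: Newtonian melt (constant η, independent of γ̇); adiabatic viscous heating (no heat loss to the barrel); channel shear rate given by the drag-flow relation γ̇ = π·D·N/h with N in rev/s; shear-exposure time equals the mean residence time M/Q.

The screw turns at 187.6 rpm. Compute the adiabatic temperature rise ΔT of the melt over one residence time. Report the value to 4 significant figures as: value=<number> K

value=146.2 K

Throughput in SI: Q_s = 171.2 kg/h ÷ 3600 s/h = 0.0475556 kg/s
t_res = M / Q_s = 2.36 ÷ 0.0475556 = 49.6262 s
Geometry in metres: D = 100.1 mm → 0.1001 m, h = 7.03 mm → 0.00703 m; screw speed N = 187.6 rpm = 3.12667 rev/s
Shear rate: γ̇ = πDN/h = π·0.1001·3.12667/0.00703 = 139.865 s⁻¹
ΔT = η·γ̇²·t_res / (ρ·cp) = 323 · (139.865)² · 49.6262 / (1139 · 1883) = 146.204 K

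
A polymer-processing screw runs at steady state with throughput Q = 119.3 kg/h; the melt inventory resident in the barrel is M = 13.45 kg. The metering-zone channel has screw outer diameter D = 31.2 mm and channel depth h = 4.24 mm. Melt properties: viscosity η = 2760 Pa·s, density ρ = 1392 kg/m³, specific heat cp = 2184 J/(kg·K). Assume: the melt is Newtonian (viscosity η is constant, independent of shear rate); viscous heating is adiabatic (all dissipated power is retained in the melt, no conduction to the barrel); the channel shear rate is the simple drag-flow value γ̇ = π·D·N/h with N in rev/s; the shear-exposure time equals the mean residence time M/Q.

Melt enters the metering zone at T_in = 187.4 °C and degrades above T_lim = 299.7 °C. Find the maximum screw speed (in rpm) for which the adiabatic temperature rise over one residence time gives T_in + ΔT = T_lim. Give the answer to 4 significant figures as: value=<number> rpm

Throughput in SI: Q_s = 119.3 kg/h ÷ 3600 s/h = 0.0331389 kg/s
t_res = M / Q_s = 13.45 / 0.0331389 = 405.868 s
D = 31.2 mm = 0.0312 m;  h = 4.24 mm = 0.00424 m
ΔT_a = T_lim − T_in = 299.7 − 187.4 = 112.3 K
γ̇_max² = ΔT_a·ρ·cp / (η·t_res) = [112.3 × 1392 × 2184] / [2760 × 405.868] = 304.774 s⁻²
γ̇_max = √304.774 = 17.4578 s⁻¹
N_max = γ̇_max h / (πD) = 17.4578·0.00424/(π·0.0312) = 0.75518 rev/s → ×60 = 45.3108 rpm

value=45.31 rpm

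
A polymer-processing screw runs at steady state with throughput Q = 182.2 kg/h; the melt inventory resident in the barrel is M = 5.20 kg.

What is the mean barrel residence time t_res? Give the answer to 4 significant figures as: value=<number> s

value=102.7 s

Convert throughput: Q = 182.2 kg/h = 182.2/3600 = 0.0506111 kg/s
t_res = M / Q_s = 5.20 ÷ 0.0506111 = 102.744 s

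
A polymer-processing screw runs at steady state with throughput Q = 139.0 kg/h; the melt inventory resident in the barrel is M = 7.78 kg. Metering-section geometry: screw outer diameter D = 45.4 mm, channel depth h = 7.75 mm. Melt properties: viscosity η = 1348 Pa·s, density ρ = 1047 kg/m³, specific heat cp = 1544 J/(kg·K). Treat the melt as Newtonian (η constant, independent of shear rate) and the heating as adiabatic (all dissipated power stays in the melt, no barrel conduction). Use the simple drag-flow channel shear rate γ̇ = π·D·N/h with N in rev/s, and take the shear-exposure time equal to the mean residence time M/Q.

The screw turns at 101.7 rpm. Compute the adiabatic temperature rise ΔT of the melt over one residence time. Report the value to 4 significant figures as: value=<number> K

Convert throughput: Q = 139.0 kg/h = 139.0/3600 = 0.0386111 kg/s
t_res = M / Q_s = 7.78 ÷ 0.0386111 = 201.496 s
Geometry in metres: D = 45.4 mm → 0.0454 m, h = 7.75 mm → 0.00775 m; screw speed N = 101.7 rpm = 1.695 rev/s
Shear rate: γ̇ = πDN/h = π·0.0454·1.695/0.00775 = 31.1942 s⁻¹
ΔT = η·γ̇²·t_res/(ρ·cp) = [1348 × 31.1942² × 201.496] / [1047 × 1544] = 163.497 K

value=163.5 K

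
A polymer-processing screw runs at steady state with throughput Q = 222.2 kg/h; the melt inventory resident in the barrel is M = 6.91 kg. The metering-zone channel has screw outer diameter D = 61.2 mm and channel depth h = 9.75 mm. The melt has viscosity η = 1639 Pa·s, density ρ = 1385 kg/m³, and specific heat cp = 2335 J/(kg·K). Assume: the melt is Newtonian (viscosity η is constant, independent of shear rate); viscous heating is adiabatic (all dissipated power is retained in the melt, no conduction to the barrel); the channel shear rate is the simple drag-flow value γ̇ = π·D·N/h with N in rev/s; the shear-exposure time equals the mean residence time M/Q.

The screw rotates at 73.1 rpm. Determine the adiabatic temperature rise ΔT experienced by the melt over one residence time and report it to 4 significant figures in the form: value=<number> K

value=32.75 K

Throughput in SI: Q_s = 222.2 kg/h ÷ 3600 s/h = 0.0617222 kg/s
t_res = M / Q_s = 6.91 / 0.0617222 = 111.953 s
Geometry in metres: D = 61.2 mm → 0.0612 m, h = 9.75 mm → 0.00975 m; screw speed N = 73.1 rpm = 1.21833 rev/s
γ̇ = π D N / h = (π)(0.0612)(1.21833) / 0.00975 = 24.025 s⁻¹
ΔT = η·γ̇²·t_res / (ρ·cp) = 1639 · (24.025)² · 111.953 / (1385 · 2335) = 32.7495 K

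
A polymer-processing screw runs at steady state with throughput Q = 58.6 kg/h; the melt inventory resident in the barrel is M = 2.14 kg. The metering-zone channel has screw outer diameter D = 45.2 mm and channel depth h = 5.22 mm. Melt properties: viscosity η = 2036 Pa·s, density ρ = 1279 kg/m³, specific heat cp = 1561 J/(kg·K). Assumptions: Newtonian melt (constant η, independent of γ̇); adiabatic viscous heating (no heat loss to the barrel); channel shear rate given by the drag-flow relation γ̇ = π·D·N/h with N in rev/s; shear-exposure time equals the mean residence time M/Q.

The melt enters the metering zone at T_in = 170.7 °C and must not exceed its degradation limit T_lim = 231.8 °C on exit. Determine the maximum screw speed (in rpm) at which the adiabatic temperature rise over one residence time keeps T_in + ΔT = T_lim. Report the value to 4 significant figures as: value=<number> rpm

value=47.09 rpm

Q_s = Q / 3600 = 58.6 / 3600 = 0.0162778 kg/s
Mean residence time: t_res = M/Q_s = 2.14 kg / 0.0162778 kg/s = 131.468 s
Convert to metres: D = 0.0452 m, h = 0.00522 m
ΔT_a = T_lim − T_in = 231.8 − 170.7 = 61.1 K
γ̇_max² = ΔT_a·ρ·cp / (η·t_res) = [61.1 × 1279 × 1561] / [2036 × 131.468] = 455.741 s⁻²
γ̇_max = sqrt(455.741) = 21.3481 s⁻¹
N_max = γ̇_max·h / (π·D) = 21.3481 · 0.00522 / (π · 0.0452) = 0.784768 rev/s = 47.0861 rpm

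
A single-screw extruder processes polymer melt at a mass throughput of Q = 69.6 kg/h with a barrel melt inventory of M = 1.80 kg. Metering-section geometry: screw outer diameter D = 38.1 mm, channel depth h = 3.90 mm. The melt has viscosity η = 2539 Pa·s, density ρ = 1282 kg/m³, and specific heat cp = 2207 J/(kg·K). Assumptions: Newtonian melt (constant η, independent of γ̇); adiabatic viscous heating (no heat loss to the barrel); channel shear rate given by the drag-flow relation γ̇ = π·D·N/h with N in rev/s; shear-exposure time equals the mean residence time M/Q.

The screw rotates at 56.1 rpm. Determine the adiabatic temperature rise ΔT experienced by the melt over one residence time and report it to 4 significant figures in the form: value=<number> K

Q_s = Q / 3600 = 69.6 / 3600 = 0.0193333 kg/s
t_res = M / Q_s = 1.80 ÷ 0.0193333 = 93.1034 s
D = 38.1 mm = 0.0381 m;  h = 3.90 mm = 0.0039 m;  N = 56.1 rpm / 60 = 0.935 rev/s
Shear rate: γ̇ = πDN/h = π·0.0381·0.935/0.0039 = 28.696 s⁻¹
ΔT = η·γ̇²·t_res/(ρ·cp) = [2539 × 28.696² × 93.1034] / [1282 × 2207] = 68.799 K

value=68.80 K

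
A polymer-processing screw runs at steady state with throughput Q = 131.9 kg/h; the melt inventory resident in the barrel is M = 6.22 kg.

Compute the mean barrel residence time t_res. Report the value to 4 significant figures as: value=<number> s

Convert throughput: Q = 131.9 kg/h = 131.9/3600 = 0.0366389 kg/s
t_res = M / Q_s = 6.22 / 0.0366389 = 169.765 s

value=169.8 s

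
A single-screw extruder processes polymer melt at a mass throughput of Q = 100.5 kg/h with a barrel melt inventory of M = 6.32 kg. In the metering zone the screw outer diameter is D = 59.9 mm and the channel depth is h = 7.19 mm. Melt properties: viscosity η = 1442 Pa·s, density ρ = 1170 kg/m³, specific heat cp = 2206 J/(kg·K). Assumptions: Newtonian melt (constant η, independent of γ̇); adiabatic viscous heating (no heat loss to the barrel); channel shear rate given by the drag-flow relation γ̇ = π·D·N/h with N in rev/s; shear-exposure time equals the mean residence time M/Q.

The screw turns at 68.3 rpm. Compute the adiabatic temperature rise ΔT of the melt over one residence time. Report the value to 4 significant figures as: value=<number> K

value=112.3 K

Q_s = Q / 3600 = 100.5 / 3600 = 0.0279167 kg/s
Mean residence time: t_res = M/Q_s = 6.32 kg / 0.0279167 kg/s = 226.388 s
Geometry in metres: D = 59.9 mm → 0.0599 m, h = 7.19 mm → 0.00719 m; screw speed N = 68.3 rpm = 1.13833 rev/s
γ̇ = π·D·N / h = π · 0.0599 · 1.13833 / 0.00719 = 29.7932 s⁻¹
ΔT = η·γ̇²·t_res/(ρ·cp) = [1442 × 29.7932² × 226.388] / [1170 × 2206] = 112.27 K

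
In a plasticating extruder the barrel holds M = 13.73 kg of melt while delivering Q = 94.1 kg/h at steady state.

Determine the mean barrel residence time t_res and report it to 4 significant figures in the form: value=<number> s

value=525.3 s

Q_s = Q / 3600 = 94.1 / 3600 = 0.0261389 kg/s
t_res = M / Q_s = 13.73 ÷ 0.0261389 = 525.271 s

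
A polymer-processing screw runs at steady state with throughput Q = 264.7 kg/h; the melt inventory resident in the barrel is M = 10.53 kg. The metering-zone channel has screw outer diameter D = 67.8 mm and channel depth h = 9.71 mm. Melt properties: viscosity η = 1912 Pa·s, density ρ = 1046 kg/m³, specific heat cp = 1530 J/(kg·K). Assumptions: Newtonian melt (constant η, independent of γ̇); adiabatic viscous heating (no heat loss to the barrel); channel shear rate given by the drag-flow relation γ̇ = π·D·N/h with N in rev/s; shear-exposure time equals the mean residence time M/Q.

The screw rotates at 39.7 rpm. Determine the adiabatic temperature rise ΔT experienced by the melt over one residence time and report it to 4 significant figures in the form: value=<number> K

value=36.04 K

Q_s = Q / 3600 = 264.7 / 3600 = 0.0735278 kg/s
t_res = M / Q_s = 10.53 / 0.0735278 = 143.211 s
Convert to SI: D = 0.0678 m, h = 0.00971 m, N = 39.7/60 = 0.661667 rev/s
Shear rate: γ̇ = πDN/h = π·0.0678·0.661667/0.00971 = 14.5144 s⁻¹
Adiabatic rise: ΔT = η γ̇² t_res / (ρ cp) = 1912·(14.5144)²·143.211 / (1046·1530) = 36.0447 K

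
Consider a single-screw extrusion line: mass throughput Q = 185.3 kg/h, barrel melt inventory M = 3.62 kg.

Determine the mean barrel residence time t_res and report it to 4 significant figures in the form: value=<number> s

value=70.33 s

Q_s = Q / 3600 = 185.3 / 3600 = 0.0514722 kg/s
t_res = M / Q_s = 3.62 / 0.0514722 = 70.3292 s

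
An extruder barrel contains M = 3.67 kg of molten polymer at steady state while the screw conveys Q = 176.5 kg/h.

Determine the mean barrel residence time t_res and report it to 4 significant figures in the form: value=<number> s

value=74.86 s

Q_s = Q / 3600 = 176.5 / 3600 = 0.0490278 kg/s
Mean residence time: t_res = M/Q_s = 3.67 kg / 0.0490278 kg/s = 74.8555 s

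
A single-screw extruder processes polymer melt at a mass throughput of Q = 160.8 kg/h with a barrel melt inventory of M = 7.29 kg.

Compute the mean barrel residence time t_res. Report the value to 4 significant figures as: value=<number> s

Convert throughput: Q = 160.8 kg/h = 160.8/3600 = 0.0446667 kg/s
t_res = M / Q_s = 7.29 ÷ 0.0446667 = 163.209 s

value=163.2 s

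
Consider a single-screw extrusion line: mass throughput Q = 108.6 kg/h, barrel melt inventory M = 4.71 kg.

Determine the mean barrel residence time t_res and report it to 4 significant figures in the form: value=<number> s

value=156.1 s

Q_s = Q / 3600 = 108.6 / 3600 = 0.0301667 kg/s
Mean residence time: t_res = M/Q_s = 4.71 kg / 0.0301667 kg/s = 156.133 s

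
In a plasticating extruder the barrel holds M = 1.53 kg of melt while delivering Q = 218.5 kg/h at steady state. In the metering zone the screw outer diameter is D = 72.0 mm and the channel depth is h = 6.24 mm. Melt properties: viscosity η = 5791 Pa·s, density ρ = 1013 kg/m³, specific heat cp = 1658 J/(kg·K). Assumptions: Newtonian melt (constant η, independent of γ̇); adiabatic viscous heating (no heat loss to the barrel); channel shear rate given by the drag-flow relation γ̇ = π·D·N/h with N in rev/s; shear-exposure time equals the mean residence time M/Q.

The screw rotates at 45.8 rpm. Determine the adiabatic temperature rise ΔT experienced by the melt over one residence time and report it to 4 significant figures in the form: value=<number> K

value=66.55 K

Throughput in SI: Q_s = 218.5 kg/h ÷ 3600 s/h = 0.0606944 kg/s
t_res = M / Q_s = 1.53 ÷ 0.0606944 = 25.2082 s
Geometry in metres: D = 72.0 mm → 0.072 m, h = 6.24 mm → 0.00624 m; screw speed N = 45.8 rpm = 0.763333 rev/s
γ̇ = π·D·N / h = π · 0.072 · 0.763333 / 0.00624 = 27.6702 s⁻¹
ΔT = η·γ̇²·t_res / (ρ·cp) = 5791 · (27.6702)² · 25.2082 / (1013 · 1658) = 66.5466 K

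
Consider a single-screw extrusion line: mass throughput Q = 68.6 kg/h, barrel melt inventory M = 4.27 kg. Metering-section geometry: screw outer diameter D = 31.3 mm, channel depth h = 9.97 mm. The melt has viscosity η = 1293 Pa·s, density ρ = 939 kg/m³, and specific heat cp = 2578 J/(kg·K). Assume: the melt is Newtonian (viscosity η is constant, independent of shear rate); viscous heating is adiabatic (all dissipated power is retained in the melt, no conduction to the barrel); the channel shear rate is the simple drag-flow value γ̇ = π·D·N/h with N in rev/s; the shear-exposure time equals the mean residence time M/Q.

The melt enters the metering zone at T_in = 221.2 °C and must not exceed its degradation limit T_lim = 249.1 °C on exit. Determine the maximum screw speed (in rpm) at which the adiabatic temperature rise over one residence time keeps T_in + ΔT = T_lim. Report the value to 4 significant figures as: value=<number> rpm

value=92.88 rpm

Throughput in SI: Q_s = 68.6 kg/h ÷ 3600 s/h = 0.0190556 kg/s
t_res = M / Q_s = 4.27 ÷ 0.0190556 = 224.082 s
Geometry in SI: D = 31.3 mm → 0.0313 m, h = 9.97 mm → 0.00997 m
ΔT_a = T_lim − T_in = 249.1 °C − 221.2 °C = 27.9 K
γ̇_max² = ΔT_a·ρ·cp/(η·t_res) = 27.9·939·2578/(1293·224.082) = 233.103 s⁻²
γ̇_max = sqrt(233.103) = 15.2677 s⁻¹
N_max = γ̇_max·h / (π·D) = 15.2677 · 0.00997 / (π · 0.0313) = 1.54801 rev/s = 92.8808 rpm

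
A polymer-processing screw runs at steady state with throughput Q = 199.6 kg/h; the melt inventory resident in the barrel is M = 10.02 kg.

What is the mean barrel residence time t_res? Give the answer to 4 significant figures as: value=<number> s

value=180.7 s

Throughput in SI: Q_s = 199.6 kg/h ÷ 3600 s/h = 0.0554444 kg/s
t_res = M / Q_s = 10.02 ÷ 0.0554444 = 180.721 s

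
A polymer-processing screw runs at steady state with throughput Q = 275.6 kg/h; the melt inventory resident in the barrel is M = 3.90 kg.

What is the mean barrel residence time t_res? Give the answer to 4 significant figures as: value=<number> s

Throughput in SI: Q_s = 275.6 kg/h ÷ 3600 s/h = 0.0765556 kg/s
t_res = M / Q_s = 3.90 / 0.0765556 = 50.9434 s

value=50.94 s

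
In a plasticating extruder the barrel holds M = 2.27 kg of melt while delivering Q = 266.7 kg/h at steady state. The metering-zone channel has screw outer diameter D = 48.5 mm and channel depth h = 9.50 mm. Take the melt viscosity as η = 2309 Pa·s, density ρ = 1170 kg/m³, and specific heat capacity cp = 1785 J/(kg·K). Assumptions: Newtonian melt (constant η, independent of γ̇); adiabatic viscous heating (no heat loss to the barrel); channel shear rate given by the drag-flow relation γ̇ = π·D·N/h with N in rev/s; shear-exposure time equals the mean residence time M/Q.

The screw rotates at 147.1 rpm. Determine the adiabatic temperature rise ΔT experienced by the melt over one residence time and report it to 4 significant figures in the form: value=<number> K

Convert throughput: Q = 266.7 kg/h = 266.7/3600 = 0.0740833 kg/s
t_res = M / Q_s = 2.27 / 0.0740833 = 30.6412 s
D = 48.5 mm = 0.0485 m;  h = 9.50 mm = 0.0095 m;  N = 147.1 rpm / 60 = 2.45167 rev/s
Shear rate: γ̇ = πDN/h = π·0.0485·2.45167/0.0095 = 39.3214 s⁻¹
ΔT = η·γ̇²·t_res / (ρ·cp) = 2309 · (39.3214)² · 30.6412 / (1170 · 1785) = 52.3798 K

value=52.38 K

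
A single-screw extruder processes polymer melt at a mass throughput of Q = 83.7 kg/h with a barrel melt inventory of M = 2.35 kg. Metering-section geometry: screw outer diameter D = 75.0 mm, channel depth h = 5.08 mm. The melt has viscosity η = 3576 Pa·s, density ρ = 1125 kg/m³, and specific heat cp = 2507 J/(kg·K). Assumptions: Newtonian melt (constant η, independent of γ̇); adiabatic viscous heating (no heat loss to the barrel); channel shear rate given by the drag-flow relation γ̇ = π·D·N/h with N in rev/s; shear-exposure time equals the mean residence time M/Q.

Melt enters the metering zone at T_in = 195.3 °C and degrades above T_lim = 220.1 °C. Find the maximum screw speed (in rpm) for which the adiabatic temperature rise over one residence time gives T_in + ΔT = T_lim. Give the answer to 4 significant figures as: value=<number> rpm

Q_s = Q / 3600 = 83.7 / 3600 = 0.02325 kg/s
Mean residence time: t_res = M/Q_s = 2.35 kg / 0.02325 kg/s = 101.075 s
Geometry in SI: D = 75.0 mm → 0.075 m, h = 5.08 mm → 0.00508 m
ΔT_a = T_lim − T_in = 220.1 − 195.3 = 24.8 K
γ̇_max² = ΔT_a·ρ·cp/(η·t_res) = 24.8·1125·2507/(3576·101.075) = 193.516 s⁻²
γ̇_max = √193.516 = 13.911 s⁻¹
N_max = γ̇_max·h / (π·D) = 13.911 · 0.00508 / (π · 0.075) = 0.299924 rev/s = 17.9954 rpm

value=18.00 rpm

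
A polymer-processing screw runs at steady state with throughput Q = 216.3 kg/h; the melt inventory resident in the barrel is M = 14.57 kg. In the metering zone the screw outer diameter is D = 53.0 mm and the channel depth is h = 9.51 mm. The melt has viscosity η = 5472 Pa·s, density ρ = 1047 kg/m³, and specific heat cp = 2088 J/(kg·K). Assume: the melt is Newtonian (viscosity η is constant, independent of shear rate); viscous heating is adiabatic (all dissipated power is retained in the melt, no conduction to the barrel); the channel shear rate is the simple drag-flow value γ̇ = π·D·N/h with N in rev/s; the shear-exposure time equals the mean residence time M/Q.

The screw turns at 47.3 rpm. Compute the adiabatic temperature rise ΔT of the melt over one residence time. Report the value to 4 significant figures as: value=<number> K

value=115.6 K

Convert throughput: Q = 216.3 kg/h = 216.3/3600 = 0.0600833 kg/s
t_res = M / Q_s = 14.57 ÷ 0.0600833 = 242.497 s
Convert to SI: D = 0.053 m, h = 0.00951 m, N = 47.3/60 = 0.788333 rev/s
γ̇ = π·D·N / h = π · 0.053 · 0.788333 / 0.00951 = 13.8024 s⁻¹
Adiabatic rise: ΔT = η γ̇² t_res / (ρ cp) = 5472·(13.8024)²·242.497 / (1047·2088) = 115.634 K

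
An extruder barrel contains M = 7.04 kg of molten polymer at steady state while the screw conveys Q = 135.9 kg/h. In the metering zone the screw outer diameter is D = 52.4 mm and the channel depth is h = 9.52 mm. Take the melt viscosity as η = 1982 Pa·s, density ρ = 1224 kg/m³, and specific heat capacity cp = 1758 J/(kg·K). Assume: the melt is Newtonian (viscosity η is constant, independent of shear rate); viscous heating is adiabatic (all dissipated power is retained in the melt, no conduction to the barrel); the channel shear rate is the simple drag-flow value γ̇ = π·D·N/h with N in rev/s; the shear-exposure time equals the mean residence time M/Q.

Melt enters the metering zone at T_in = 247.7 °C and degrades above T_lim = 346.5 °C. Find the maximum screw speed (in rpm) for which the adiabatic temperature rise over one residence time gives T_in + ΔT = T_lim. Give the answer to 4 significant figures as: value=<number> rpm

value=83.22 rpm

Q_s = Q / 3600 = 135.9 / 3600 = 0.03775 kg/s
t_res = M / Q_s = 7.04 ÷ 0.03775 = 186.49 s
Geometry in SI: D = 52.4 mm → 0.0524 m, h = 9.52 mm → 0.00952 m
Allowable rise: ΔT_a = T_lim − T_in = 346.5 − 247.7 = 98.8 K
γ̇_max² = ΔT_a·ρ·cp / (η·t_res) = [98.8 × 1224 × 1758] / [1982 × 186.49] = 575.172 s⁻²
γ̇_max = √575.172 = 23.9827 s⁻¹
N_max = γ̇_max h / (πD) = 23.9827·0.00952/(π·0.0524) = 1.38693 rev/s → ×60 = 83.2158 rpm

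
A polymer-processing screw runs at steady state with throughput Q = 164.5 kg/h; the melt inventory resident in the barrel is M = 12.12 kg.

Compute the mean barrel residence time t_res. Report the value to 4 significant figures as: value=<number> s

Q_s = Q / 3600 = 164.5 / 3600 = 0.0456944 kg/s
Mean residence time: t_res = M/Q_s = 12.12 kg / 0.0456944 kg/s = 265.24 s

value=265.2 s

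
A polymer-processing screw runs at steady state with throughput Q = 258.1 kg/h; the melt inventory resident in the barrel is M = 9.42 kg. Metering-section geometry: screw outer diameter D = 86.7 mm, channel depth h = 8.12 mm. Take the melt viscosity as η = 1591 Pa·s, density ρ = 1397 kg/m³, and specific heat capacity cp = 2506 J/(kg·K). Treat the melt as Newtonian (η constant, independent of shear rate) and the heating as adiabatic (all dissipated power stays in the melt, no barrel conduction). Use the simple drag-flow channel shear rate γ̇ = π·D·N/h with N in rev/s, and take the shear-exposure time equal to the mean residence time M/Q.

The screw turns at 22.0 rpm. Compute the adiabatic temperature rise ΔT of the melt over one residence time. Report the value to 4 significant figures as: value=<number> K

value=9.033 K

Convert throughput: Q = 258.1 kg/h = 258.1/3600 = 0.0716944 kg/s
Mean residence time: t_res = M/Q_s = 9.42 kg / 0.0716944 kg/s = 131.391 s
D = 86.7 mm = 0.0867 m;  h = 8.12 mm = 0.00812 m;  N = 22.0 rpm / 60 = 0.366667 rev/s
Shear rate: γ̇ = πDN/h = π·0.0867·0.366667/0.00812 = 12.2994 s⁻¹
Adiabatic rise: ΔT = η γ̇² t_res / (ρ cp) = 1591·(12.2994)²·131.391 / (1397·2506) = 9.03289 K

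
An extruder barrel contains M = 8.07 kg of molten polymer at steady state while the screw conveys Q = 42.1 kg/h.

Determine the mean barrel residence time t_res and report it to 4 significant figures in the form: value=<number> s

value=690.1 s

Q_s = Q / 3600 = 42.1 / 3600 = 0.0116944 kg/s
t_res = M / Q_s = 8.07 ÷ 0.0116944 = 690.071 s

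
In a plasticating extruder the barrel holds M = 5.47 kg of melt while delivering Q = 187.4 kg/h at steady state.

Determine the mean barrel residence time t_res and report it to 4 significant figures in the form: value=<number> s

value=105.1 s

Throughput in SI: Q_s = 187.4 kg/h ÷ 3600 s/h = 0.0520556 kg/s
Mean residence time: t_res = M/Q_s = 5.47 kg / 0.0520556 kg/s = 105.08 s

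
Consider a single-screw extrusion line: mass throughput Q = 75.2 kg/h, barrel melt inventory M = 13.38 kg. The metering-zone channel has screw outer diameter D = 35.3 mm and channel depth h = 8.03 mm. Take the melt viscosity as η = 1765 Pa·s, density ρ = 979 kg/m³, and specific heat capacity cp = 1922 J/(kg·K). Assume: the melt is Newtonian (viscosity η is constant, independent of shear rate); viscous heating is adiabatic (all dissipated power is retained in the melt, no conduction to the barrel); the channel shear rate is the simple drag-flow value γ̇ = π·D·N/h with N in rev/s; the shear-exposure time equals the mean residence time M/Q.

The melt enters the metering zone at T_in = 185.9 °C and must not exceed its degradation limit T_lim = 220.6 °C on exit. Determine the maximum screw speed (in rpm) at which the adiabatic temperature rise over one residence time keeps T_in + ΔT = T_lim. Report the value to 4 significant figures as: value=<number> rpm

value=33.02 rpm

Convert throughput: Q = 75.2 kg/h = 75.2/3600 = 0.0208889 kg/s
t_res = M / Q_s = 13.38 / 0.0208889 = 640.532 s
Convert to metres: D = 0.0353 m, h = 0.00803 m
Allowable rise: ΔT_a = T_lim − T_in = 220.6 − 185.9 = 34.7 K
Invert ΔT = ηγ̇²t_res/(ρcp) for γ̇: γ̇_max² = ΔT_a ρ cp / (η t_res) = 34.7·979·1922 / (1765·640.532) = 57.7537 s⁻²
γ̇_max = sqrt(57.7537) = 7.59959 s⁻¹
Solve γ̇ = πDN/h for N: N_max = γ̇_max·h/(π·D) = 7.59959 × 0.00803 / (π × 0.0353) = 0.550277 rev/s = 33.0166 rpm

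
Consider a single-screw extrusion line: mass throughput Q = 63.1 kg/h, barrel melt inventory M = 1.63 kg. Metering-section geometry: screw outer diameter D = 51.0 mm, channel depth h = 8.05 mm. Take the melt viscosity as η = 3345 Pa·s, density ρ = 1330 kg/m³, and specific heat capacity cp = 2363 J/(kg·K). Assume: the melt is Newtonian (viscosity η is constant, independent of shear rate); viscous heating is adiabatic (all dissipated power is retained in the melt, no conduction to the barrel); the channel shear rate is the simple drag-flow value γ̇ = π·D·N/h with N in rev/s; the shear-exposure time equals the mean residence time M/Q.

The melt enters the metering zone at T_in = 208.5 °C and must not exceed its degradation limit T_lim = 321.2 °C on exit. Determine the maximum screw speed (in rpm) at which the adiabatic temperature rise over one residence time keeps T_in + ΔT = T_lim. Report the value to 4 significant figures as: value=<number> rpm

Convert throughput: Q = 63.1 kg/h = 63.1/3600 = 0.0175278 kg/s
t_res = M / Q_s = 1.63 ÷ 0.0175278 = 92.9952 s
D = 51.0 mm = 0.051 m;  h = 8.05 mm = 0.00805 m
ΔT_a = T_lim − T_in = 321.2 − 208.5 = 112.7 K
γ̇_max² = ΔT_a·ρ·cp / (η·t_res) = [112.7 × 1330 × 2363] / [3345 × 92.9952] = 1138.63 s⁻²
γ̇_max = √1138.63 = 33.7436 s⁻¹
N_max = γ̇_max h / (πD) = 33.7436·0.00805/(π·0.051) = 1.69538 rev/s → ×60 = 101.723 rpm

value=101.7 rpm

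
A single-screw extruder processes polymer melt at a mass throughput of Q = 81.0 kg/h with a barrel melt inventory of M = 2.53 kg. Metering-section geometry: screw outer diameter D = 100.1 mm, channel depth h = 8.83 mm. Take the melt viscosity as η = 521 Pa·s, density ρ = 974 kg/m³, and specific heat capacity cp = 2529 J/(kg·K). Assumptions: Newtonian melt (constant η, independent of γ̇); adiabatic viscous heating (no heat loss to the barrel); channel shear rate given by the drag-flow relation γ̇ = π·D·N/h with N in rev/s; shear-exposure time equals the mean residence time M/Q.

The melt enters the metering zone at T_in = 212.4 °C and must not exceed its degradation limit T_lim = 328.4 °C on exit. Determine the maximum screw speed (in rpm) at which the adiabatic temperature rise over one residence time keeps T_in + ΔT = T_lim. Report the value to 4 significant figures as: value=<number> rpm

value=117.7 rpm

Q_s = Q / 3600 = 81.0 / 3600 = 0.0225 kg/s
t_res = M / Q_s = 2.53 / 0.0225 = 112.444 s
Geometry in SI: D = 100.1 mm → 0.1001 m, h = 8.83 mm → 0.00883 m
ΔT_a = T_lim − T_in = 328.4 °C − 212.4 °C = 116 K
Invert ΔT = ηγ̇²t_res/(ρcp) for γ̇: γ̇_max² = ΔT_a ρ cp / (η t_res) = 116·974·2529 / (521·112.444) = 4877.42 s⁻²
γ̇_max = sqrt(4877.42) = 69.8385 s⁻¹
Solve γ̇ = πDN/h for N: N_max = γ̇_max·h/(π·D) = 69.8385 × 0.00883 / (π × 0.1001) = 1.96097 rev/s = 117.658 rpm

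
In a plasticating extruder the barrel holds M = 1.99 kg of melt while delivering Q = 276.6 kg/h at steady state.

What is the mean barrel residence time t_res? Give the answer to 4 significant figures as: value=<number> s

value=25.90 s

Q_s = Q / 3600 = 276.6 / 3600 = 0.0768333 kg/s
t_res = M / Q_s = 1.99 ÷ 0.0768333 = 25.9002 s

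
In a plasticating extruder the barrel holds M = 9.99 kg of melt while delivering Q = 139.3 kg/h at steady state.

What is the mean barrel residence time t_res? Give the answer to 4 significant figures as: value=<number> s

Throughput in SI: Q_s = 139.3 kg/h ÷ 3600 s/h = 0.0386944 kg/s
t_res = M / Q_s = 9.99 ÷ 0.0386944 = 258.177 s

value=258.2 s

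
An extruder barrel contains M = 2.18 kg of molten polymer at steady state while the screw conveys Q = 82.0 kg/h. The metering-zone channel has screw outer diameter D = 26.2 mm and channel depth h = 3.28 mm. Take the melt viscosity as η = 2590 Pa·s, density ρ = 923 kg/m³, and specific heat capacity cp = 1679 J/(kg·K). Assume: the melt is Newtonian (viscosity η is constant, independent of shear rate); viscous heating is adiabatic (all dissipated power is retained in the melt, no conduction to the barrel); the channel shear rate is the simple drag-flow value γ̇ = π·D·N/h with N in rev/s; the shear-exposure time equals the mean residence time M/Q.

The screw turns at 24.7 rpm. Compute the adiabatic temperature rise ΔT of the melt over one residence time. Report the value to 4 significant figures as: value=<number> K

value=17.07 K

Q_s = Q / 3600 = 82.0 / 3600 = 0.0227778 kg/s
Mean residence time: t_res = M/Q_s = 2.18 kg / 0.0227778 kg/s = 95.7073 s
Geometry in metres: D = 26.2 mm → 0.0262 m, h = 3.28 mm → 0.00328 m; screw speed N = 24.7 rpm = 0.411667 rev/s
γ̇ = π D N / h = (π)(0.0262)(0.411667) / 0.00328 = 10.3305 s⁻¹
Adiabatic rise: ΔT = η γ̇² t_res / (ρ cp) = 2590·(10.3305)²·95.7073 / (923·1679) = 17.0702 K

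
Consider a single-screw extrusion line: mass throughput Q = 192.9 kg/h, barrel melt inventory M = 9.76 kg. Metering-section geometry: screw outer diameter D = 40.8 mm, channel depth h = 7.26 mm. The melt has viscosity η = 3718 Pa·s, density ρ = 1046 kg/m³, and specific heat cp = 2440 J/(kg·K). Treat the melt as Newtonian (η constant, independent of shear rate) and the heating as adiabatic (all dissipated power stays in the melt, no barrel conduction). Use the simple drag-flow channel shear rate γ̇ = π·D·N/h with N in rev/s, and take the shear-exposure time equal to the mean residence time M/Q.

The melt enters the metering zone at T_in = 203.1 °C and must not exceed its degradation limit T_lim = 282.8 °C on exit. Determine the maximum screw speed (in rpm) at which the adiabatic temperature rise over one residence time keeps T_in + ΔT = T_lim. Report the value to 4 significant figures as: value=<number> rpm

Q_s = Q / 3600 = 192.9 / 3600 = 0.0535833 kg/s
Mean residence time: t_res = M/Q_s = 9.76 kg / 0.0535833 kg/s = 182.146 s
Convert to metres: D = 0.0408 m, h = 0.00726 m
ΔT_a = T_lim − T_in = 282.8 − 203.1 = 79.7 K
γ̇_max² = ΔT_a·ρ·cp / (η·t_res) = [79.7 × 1046 × 2440] / [3718 × 182.146] = 300.366 s⁻²
Take the square root: γ̇_max = √(300.366) = 17.3311 s⁻¹
N_max = γ̇_max h / (πD) = 17.3311·0.00726/(π·0.0408) = 0.981639 rev/s → ×60 = 58.8983 rpm

value=58.90 rpm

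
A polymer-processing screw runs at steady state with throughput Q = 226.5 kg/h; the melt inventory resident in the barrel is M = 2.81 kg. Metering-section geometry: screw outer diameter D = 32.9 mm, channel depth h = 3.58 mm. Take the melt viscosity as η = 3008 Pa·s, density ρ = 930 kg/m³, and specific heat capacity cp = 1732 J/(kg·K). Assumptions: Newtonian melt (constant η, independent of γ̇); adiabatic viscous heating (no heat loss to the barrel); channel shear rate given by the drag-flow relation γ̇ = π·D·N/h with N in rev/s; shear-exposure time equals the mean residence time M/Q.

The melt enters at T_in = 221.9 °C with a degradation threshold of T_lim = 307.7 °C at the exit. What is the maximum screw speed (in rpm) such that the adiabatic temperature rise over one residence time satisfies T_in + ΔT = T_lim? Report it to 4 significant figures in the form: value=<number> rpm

value=66.66 rpm

Q_s = Q / 3600 = 226.5 / 3600 = 0.0629167 kg/s
Mean residence time: t_res = M/Q_s = 2.81 kg / 0.0629167 kg/s = 44.6623 s
D = 32.9 mm = 0.0329 m;  h = 3.58 mm = 0.00358 m
ΔT_a = T_lim − T_in = 307.7 − 221.9 = 85.8 K
γ̇_max² = ΔT_a·ρ·cp/(η·t_res) = 85.8·930·1732/(3008·44.6623) = 1028.73 s⁻²
γ̇_max = sqrt(1028.73) = 32.0738 s⁻¹
Solve γ̇ = πDN/h for N: N_max = γ̇_max·h/(π·D) = 32.0738 × 0.00358 / (π × 0.0329) = 1.11093 rev/s = 66.6559 rpm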